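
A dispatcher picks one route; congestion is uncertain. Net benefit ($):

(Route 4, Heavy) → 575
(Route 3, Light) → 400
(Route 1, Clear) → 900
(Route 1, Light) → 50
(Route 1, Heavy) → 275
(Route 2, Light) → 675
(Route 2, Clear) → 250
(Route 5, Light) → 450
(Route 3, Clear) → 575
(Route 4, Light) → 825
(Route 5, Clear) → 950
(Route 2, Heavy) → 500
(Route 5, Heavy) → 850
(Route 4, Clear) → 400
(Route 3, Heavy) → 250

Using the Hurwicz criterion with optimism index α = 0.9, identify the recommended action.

Route 1: 0.9·900 + 0.1·50 = 815
Route 2: 0.9·675 + 0.1·250 = 632.5
Route 3: 0.9·575 + 0.1·250 = 542.5
Route 4: 0.9·825 + 0.1·400 = 782.5
Route 5: 0.9·950 + 0.1·450 = 900
Highest Hurwicz score = 900 → Route 5.

Route 5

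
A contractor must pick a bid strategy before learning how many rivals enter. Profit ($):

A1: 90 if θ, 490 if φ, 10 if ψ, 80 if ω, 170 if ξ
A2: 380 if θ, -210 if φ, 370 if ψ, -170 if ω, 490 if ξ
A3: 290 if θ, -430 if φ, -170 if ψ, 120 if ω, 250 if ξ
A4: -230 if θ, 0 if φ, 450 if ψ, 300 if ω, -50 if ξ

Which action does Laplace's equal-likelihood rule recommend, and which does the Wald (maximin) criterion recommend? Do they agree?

laplace → A2; maximin → A1 (disagree)

Row averages: A1=168, A2=172, A3=12, A4=94
Highest average = 172 → A2.
Row minima: A1=10, A2=-210, A3=-430, A4=-230
Best worst-case = 10 → A1.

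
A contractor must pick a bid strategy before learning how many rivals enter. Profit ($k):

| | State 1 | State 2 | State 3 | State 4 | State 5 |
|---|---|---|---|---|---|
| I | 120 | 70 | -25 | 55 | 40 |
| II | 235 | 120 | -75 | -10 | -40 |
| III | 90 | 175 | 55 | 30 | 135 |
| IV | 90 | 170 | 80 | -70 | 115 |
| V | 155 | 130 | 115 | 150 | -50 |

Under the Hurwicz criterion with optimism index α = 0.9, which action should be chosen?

I: 0.9·120 + 0.1·(-25) = 105.5
II: 0.9·235 + 0.1·(-75) = 204
III: 0.9·175 + 0.1·30 = 160.5
IV: 0.9·170 + 0.1·(-70) = 146
V: 0.9·155 + 0.1·(-50) = 134.5
Highest Hurwicz score = 204 → II.

II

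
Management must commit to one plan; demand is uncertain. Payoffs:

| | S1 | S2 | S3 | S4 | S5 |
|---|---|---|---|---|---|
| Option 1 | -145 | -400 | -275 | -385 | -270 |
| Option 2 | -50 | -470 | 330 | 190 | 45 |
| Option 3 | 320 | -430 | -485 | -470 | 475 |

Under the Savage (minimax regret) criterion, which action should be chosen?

Option 2

Column bests: S1=320, S2=-400, S3=330, S4=190, S5=475.
Option 1 regrets: 465, 0, 605, 575, 745 → max 745
Option 2 regrets: 370, 70, 0, 0, 430 → max 430
Option 3 regrets: 0, 30, 815, 660, 0 → max 815
Smallest max regret = 430 → Option 2.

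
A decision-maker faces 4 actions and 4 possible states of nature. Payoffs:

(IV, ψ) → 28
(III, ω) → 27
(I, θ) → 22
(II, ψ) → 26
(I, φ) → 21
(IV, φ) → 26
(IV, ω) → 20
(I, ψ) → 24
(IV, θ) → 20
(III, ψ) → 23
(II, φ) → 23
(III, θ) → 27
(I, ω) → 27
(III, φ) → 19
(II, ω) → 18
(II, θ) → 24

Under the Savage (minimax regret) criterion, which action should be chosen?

Column bests: θ=27, φ=26, ψ=28, ω=27.
I regrets: 5, 5, 4, 0 → max 5
II regrets: 3, 3, 2, 9 → max 9
III regrets: 0, 7, 5, 0 → max 7
IV regrets: 7, 0, 0, 7 → max 7
Smallest max regret = 5 → I.

I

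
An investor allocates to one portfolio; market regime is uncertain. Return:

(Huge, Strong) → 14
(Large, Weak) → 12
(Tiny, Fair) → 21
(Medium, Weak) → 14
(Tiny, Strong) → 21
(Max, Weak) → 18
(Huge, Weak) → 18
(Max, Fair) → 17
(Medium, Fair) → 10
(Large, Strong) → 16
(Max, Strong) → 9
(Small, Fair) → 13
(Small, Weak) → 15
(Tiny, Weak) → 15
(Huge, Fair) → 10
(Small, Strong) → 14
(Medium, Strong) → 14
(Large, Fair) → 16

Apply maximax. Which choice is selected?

Row maxima: Tiny=21, Small=15, Medium=14, Large=16, Huge=18, Max=18
Best best-case = 21 → Tiny.

Tiny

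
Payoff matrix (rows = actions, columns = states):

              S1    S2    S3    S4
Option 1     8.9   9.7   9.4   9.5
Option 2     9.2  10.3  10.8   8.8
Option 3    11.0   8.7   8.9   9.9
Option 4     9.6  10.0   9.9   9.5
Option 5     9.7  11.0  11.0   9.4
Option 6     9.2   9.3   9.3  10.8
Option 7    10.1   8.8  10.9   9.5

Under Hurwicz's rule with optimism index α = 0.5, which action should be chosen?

Option 5

Option 1: 0.5·9.7 + 0.5·8.9 = 9.3
Option 2: 0.5·10.8 + 0.5·8.8 = 9.8
Option 3: 0.5·11.0 + 0.5·8.7 = 9.85
Option 4: 0.5·10.0 + 0.5·9.5 = 9.75
Option 5: 0.5·11.0 + 0.5·9.4 = 10.2
Option 6: 0.5·10.8 + 0.5·9.2 = 10
Option 7: 0.5·10.9 + 0.5·8.8 = 9.85
Highest Hurwicz score = 10.2 → Option 5.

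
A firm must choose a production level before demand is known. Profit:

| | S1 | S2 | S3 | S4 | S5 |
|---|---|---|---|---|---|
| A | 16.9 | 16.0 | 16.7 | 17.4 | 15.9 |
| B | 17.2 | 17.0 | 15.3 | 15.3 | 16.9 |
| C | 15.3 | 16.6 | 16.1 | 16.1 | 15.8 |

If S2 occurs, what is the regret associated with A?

1.0

Best payoff under S2 is 17.0.
Regret = 17.0 − 16.0 = 1.0.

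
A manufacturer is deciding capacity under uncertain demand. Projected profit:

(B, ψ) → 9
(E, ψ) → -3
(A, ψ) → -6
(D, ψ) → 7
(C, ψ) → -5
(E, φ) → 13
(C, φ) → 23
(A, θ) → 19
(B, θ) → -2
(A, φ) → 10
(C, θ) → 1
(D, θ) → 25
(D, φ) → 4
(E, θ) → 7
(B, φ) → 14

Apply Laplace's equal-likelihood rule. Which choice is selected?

D

Row averages: A=23/3, B=7, C=19/3, D=12, E=17/3
Highest average = 12 → D.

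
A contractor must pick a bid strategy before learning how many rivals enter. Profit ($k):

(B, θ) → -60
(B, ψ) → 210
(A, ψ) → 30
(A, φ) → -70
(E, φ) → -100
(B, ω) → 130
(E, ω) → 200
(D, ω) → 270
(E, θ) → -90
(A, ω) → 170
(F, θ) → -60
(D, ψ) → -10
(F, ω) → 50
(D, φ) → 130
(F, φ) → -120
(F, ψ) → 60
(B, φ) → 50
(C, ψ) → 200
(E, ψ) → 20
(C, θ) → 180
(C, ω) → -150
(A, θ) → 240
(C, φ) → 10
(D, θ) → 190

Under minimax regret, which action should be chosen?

A

Column bests: θ=240, φ=130, ψ=210, ω=270.
A regrets: 0, 200, 180, 100 → max 200
B regrets: 300, 80, 0, 140 → max 300
C regrets: 60, 120, 10, 420 → max 420
D regrets: 50, 0, 220, 0 → max 220
E regrets: 330, 230, 190, 70 → max 330
F regrets: 300, 250, 150, 220 → max 300
Smallest max regret = 200 → A.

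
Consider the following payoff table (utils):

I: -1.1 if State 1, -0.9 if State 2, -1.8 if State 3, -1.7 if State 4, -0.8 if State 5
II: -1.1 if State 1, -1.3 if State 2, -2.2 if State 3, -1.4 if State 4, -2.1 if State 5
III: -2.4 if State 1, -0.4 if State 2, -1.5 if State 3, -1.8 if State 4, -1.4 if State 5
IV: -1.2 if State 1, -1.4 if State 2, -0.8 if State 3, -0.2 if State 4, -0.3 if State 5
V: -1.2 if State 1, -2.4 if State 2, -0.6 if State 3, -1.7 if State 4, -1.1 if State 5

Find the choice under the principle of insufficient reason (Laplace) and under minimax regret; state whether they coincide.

Row averages: I=-1.26, II=-1.62, III=-1.5, IV=-0.78, V=-1.4
Highest average = -0.78 → IV.
Column bests: State 1=-1.1, State 2=-0.4, State 3=-0.6, State 4=-0.2, State 5=-0.3.
I regrets: 0.0, 0.5, 1.2, 1.5, 0.5 → max 1.5
II regrets: 0.0, 0.9, 1.6, 1.2, 1.8 → max 1.8
III regrets: 1.3, 0.0, 0.9, 1.6, 1.1 → max 1.6
IV regrets: 0.1, 1.0, 0.2, 0.0, 0.0 → max 1.0
V regrets: 0.1, 2.0, 0.0, 1.5, 0.8 → max 2.0
Smallest max regret = 1.0 → IV.

laplace → IV; minimax regret → IV (agree)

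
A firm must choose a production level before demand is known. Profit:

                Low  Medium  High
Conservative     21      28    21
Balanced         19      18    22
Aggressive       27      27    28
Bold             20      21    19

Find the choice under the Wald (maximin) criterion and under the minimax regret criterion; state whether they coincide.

maximin → Aggressive; minimax regret → Aggressive (agree)

Row minima: Conservative=21, Balanced=18, Aggressive=27, Bold=19
Best worst-case = 27 → Aggressive.
Column bests: Low=27, Medium=28, High=28.
Conservative regrets: 6, 0, 7 → max 7
Balanced regrets: 8, 10, 6 → max 10
Aggressive regrets: 0, 1, 0 → max 1
Bold regrets: 7, 7, 9 → max 9
Smallest max regret = 1 → Aggressive.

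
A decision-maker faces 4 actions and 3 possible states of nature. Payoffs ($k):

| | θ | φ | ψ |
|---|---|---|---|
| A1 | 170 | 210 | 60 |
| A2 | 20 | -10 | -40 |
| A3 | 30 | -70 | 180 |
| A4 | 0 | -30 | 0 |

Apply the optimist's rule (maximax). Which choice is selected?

Row maxima: A1=210, A2=20, A3=180, A4=0
Best best-case = 210 → A1.

A1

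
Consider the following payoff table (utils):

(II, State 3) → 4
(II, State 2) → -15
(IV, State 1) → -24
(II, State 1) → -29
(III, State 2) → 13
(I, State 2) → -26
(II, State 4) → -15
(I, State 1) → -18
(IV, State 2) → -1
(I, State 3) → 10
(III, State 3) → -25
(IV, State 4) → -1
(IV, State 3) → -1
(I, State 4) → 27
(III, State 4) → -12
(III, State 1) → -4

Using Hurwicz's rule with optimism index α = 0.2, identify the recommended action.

I

I: 0.2·27 + 0.8·(-26) = -15.4
II: 0.2·4 + 0.8·(-29) = -22.4
III: 0.2·13 + 0.8·(-25) = -17.4
IV: 0.2·(-1) + 0.8·(-24) = -19.4
Highest Hurwicz score = -15.4 → I.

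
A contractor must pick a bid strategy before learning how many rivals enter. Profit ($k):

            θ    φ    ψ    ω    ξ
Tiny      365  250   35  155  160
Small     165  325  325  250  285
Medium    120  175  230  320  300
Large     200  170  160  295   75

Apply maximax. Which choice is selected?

Tiny

Row maxima: Tiny=365, Small=325, Medium=320, Large=295
Best best-case = 365 → Tiny.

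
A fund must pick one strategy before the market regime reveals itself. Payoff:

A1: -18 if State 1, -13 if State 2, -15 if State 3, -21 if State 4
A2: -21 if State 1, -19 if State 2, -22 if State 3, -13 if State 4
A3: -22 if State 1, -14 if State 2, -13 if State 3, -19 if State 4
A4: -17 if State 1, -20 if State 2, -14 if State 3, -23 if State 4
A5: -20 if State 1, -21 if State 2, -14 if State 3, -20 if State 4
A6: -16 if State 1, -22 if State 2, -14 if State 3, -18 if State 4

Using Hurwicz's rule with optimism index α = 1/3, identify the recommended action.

A1

A1: 1/3·(-13) + 2/3·(-21) = -55/3
A2: 1/3·(-13) + 2/3·(-22) = -19
A3: 1/3·(-13) + 2/3·(-22) = -19
A4: 1/3·(-14) + 2/3·(-23) = -20
A5: 1/3·(-14) + 2/3·(-21) = -56/3
A6: 1/3·(-14) + 2/3·(-22) = -58/3
Highest Hurwicz score = -55/3 → A1.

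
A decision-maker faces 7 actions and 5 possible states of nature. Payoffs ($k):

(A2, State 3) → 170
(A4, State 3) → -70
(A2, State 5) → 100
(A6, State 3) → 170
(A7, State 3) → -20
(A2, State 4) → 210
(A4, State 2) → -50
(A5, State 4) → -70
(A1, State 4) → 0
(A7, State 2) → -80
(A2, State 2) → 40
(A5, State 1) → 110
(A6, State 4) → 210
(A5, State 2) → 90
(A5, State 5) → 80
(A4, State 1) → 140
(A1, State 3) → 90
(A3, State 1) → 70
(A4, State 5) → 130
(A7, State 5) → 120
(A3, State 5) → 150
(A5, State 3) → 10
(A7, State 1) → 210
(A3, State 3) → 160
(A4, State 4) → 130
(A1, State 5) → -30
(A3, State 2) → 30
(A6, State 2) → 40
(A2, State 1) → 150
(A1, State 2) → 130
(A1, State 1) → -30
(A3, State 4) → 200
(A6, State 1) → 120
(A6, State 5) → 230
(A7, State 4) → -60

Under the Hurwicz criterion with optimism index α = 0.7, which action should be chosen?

A6

A1: 0.7·130 + 0.3·(-30) = 82
A2: 0.7·210 + 0.3·40 = 159
A3: 0.7·200 + 0.3·30 = 149
A4: 0.7·140 + 0.3·(-70) = 77
A5: 0.7·110 + 0.3·(-70) = 56
A6: 0.7·230 + 0.3·40 = 173
A7: 0.7·210 + 0.3·(-80) = 123
Highest Hurwicz score = 173 → A6.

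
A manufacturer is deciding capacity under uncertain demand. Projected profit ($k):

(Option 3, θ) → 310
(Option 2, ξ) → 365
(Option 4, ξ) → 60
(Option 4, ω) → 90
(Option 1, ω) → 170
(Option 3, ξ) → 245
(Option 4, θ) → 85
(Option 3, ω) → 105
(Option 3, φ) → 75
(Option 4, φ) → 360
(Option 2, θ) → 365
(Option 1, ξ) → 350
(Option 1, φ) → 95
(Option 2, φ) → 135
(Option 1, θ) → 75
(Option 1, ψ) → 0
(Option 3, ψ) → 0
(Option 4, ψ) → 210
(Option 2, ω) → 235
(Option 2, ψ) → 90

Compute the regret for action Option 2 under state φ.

225

Best payoff under φ is 360.
Regret = 360 − 135 = 225.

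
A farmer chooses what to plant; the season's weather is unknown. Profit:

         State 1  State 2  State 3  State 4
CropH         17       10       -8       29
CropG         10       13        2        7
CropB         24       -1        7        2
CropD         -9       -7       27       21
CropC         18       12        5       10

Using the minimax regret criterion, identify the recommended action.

Column bests: State 1=24, State 2=13, State 3=27, State 4=29.
CropH regrets: 7, 3, 35, 0 → max 35
CropG regrets: 14, 0, 25, 22 → max 25
CropB regrets: 0, 14, 20, 27 → max 27
CropD regrets: 33, 20, 0, 8 → max 33
CropC regrets: 6, 1, 22, 19 → max 22
Smallest max regret = 22 → CropC.

CropC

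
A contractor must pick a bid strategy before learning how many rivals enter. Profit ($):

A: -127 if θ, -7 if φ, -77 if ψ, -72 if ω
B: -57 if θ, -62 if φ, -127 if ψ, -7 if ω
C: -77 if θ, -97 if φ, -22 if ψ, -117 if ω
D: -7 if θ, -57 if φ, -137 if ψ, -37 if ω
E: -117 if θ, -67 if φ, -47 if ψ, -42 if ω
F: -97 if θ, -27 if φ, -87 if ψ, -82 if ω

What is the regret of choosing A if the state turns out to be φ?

Best payoff under φ is -7.
Regret = -7 − (-7) = 0.

0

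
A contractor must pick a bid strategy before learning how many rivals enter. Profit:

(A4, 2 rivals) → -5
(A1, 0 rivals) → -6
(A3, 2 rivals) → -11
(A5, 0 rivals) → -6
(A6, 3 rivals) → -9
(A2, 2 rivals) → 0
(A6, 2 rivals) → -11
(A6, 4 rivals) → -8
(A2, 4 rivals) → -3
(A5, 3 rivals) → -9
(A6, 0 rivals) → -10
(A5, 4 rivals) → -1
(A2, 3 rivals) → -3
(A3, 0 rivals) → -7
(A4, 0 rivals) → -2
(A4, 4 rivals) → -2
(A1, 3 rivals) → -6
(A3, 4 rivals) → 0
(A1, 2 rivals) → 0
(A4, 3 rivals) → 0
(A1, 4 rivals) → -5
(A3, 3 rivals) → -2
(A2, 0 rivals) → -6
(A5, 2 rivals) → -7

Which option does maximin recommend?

A4

Row minima: A1=-6, A2=-6, A3=-11, A4=-5, A5=-9, A6=-11
Best worst-case = -5 → A4.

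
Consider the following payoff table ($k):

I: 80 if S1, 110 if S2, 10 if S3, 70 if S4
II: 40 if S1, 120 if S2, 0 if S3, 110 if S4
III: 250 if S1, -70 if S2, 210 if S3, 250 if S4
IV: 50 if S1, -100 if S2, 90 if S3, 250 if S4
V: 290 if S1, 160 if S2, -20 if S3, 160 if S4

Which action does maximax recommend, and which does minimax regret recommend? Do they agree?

maximax → V; minimax regret → I (disagree)

Row maxima: I=110, II=120, III=250, IV=250, V=290
Best best-case = 290 → V.
Column bests: S1=290, S2=160, S3=210, S4=250.
I regrets: 210, 50, 200, 180 → max 210
II regrets: 250, 40, 210, 140 → max 250
III regrets: 40, 230, 0, 0 → max 230
IV regrets: 240, 260, 120, 0 → max 260
V regrets: 0, 0, 230, 90 → max 230
Smallest max regret = 210 → I.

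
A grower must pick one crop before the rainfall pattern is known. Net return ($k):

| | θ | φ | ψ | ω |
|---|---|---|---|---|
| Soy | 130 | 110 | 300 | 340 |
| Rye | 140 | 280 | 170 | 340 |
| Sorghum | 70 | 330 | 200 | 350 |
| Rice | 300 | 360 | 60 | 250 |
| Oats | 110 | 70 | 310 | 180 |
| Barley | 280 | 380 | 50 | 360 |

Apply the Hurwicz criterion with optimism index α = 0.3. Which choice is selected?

Soy: 0.3·340 + 0.7·110 = 179
Rye: 0.3·340 + 0.7·140 = 200
Sorghum: 0.3·350 + 0.7·70 = 154
Rice: 0.3·360 + 0.7·60 = 150
Oats: 0.3·310 + 0.7·70 = 142
Barley: 0.3·380 + 0.7·50 = 149
Highest Hurwicz score = 200 → Rye.

Rye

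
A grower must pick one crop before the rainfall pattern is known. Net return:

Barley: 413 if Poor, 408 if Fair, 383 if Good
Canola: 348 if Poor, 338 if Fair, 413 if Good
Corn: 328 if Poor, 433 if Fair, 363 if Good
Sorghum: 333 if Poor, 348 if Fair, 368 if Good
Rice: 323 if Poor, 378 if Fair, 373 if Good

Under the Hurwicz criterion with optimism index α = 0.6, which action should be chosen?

Barley: 0.6·413 + 0.4·383 = 401
Canola: 0.6·413 + 0.4·338 = 383
Corn: 0.6·433 + 0.4·328 = 391
Sorghum: 0.6·368 + 0.4·333 = 354
Rice: 0.6·378 + 0.4·323 = 356
Highest Hurwicz score = 401 → Barley.

Barley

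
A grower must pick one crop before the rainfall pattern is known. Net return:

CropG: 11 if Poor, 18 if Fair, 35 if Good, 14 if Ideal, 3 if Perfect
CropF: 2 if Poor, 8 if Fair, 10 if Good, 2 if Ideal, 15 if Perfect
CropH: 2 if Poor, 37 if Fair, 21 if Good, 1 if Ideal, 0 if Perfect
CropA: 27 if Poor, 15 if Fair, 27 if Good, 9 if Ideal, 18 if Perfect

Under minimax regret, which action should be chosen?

CropG

Column bests: Poor=27, Fair=37, Good=35, Ideal=14, Perfect=18.
CropG regrets: 16, 19, 0, 0, 15 → max 19
CropF regrets: 25, 29, 25, 12, 3 → max 29
CropH regrets: 25, 0, 14, 13, 18 → max 25
CropA regrets: 0, 22, 8, 5, 0 → max 22
Smallest max regret = 19 → CropG.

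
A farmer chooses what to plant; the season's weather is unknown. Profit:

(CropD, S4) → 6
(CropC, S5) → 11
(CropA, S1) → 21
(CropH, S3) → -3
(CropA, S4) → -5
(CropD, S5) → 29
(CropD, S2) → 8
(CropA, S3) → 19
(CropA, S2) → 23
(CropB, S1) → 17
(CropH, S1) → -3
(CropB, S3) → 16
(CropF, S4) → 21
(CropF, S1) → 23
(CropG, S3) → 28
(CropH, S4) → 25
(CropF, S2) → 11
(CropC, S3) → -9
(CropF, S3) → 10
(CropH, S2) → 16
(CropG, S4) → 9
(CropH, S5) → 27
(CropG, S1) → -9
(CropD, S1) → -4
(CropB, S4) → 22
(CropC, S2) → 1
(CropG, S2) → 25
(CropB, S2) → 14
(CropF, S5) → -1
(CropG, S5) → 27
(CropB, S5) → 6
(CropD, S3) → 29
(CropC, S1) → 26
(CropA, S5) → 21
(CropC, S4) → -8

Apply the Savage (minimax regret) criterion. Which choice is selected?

CropB

Column bests: S1=26, S2=25, S3=29, S4=25, S5=29.
CropG regrets: 35, 0, 1, 16, 2 → max 35
CropC regrets: 0, 24, 38, 33, 18 → max 38
CropD regrets: 30, 17, 0, 19, 0 → max 30
CropH regrets: 29, 9, 32, 0, 2 → max 32
CropB regrets: 9, 11, 13, 3, 23 → max 23
CropA regrets: 5, 2, 10, 30, 8 → max 30
CropF regrets: 3, 14, 19, 4, 30 → max 30
Smallest max regret = 23 → CropB.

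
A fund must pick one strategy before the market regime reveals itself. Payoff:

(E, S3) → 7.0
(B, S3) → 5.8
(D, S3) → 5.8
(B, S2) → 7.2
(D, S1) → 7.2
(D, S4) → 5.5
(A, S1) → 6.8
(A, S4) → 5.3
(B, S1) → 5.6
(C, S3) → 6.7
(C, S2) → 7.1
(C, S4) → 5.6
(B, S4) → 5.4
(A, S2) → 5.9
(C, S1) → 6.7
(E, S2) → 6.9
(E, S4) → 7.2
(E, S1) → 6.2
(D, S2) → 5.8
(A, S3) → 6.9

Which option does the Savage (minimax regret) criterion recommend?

Column bests: S1=7.2, S2=7.2, S3=7.0, S4=7.2.
A regrets: 0.4, 1.3, 0.1, 1.9 → max 1.9
B regrets: 1.6, 0.0, 1.2, 1.8 → max 1.8
C regrets: 0.5, 0.1, 0.3, 1.6 → max 1.6
D regrets: 0.0, 1.4, 1.2, 1.7 → max 1.7
E regrets: 1.0, 0.3, 0.0, 0.0 → max 1.0
Smallest max regret = 1.0 → E.

E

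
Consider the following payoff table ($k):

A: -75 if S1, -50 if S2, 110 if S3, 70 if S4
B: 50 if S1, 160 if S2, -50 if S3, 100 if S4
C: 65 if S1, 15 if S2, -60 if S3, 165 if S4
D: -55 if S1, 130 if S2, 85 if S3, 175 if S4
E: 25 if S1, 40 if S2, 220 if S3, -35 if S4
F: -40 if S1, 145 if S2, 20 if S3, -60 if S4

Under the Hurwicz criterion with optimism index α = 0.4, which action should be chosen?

E

A: 0.4·110 + 0.6·(-75) = -1
B: 0.4·160 + 0.6·(-50) = 34
C: 0.4·165 + 0.6·(-60) = 30
D: 0.4·175 + 0.6·(-55) = 37
E: 0.4·220 + 0.6·(-35) = 67
F: 0.4·145 + 0.6·(-60) = 22
Highest Hurwicz score = 67 → E.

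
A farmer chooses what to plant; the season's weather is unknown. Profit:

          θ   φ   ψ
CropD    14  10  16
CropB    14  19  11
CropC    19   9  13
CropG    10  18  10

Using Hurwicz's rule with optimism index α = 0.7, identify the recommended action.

CropD: 0.7·16 + 0.3·10 = 14.2
CropB: 0.7·19 + 0.3·11 = 16.6
CropC: 0.7·19 + 0.3·9 = 16
CropG: 0.7·18 + 0.3·10 = 15.6
Highest Hurwicz score = 16.6 → CropB.

CropB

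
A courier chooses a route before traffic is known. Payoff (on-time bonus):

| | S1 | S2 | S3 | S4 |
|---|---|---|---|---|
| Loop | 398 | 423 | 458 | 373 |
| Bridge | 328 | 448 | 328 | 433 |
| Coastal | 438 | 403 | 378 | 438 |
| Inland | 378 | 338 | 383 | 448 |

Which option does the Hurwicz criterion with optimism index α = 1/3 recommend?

Loop

Loop: 1/3·458 + 2/3·373 = 1204/3
Bridge: 1/3·448 + 2/3·328 = 368
Coastal: 1/3·438 + 2/3·378 = 398
Inland: 1/3·448 + 2/3·338 = 1124/3
Highest Hurwicz score = 1204/3 → Loop.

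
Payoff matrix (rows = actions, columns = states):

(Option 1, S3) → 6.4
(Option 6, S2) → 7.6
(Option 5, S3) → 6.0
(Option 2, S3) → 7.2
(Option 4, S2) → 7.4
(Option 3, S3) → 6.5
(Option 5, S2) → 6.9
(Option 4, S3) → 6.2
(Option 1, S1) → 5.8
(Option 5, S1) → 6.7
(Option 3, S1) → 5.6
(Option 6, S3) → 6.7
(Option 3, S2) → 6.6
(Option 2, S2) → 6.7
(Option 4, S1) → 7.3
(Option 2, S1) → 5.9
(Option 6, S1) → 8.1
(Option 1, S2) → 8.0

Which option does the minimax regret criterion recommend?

Column bests: S1=8.1, S2=8.0, S3=7.2.
Option 1 regrets: 2.3, 0.0, 0.8 → max 2.3
Option 2 regrets: 2.2, 1.3, 0.0 → max 2.2
Option 3 regrets: 2.5, 1.4, 0.7 → max 2.5
Option 4 regrets: 0.8, 0.6, 1.0 → max 1.0
Option 5 regrets: 1.4, 1.1, 1.2 → max 1.4
Option 6 regrets: 0.0, 0.4, 0.5 → max 0.5
Smallest max regret = 0.5 → Option 6.

Option 6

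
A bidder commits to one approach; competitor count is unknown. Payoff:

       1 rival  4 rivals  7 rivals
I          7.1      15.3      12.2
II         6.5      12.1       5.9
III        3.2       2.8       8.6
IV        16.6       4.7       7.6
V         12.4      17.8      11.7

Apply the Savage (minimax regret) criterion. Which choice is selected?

V

Column bests: 1 rival=16.6, 4 rivals=17.8, 7 rivals=12.2.
I regrets: 9.5, 2.5, 0.0 → max 9.5
II regrets: 10.1, 5.7, 6.3 → max 10.1
III regrets: 13.4, 15.0, 3.6 → max 15.0
IV regrets: 0.0, 13.1, 4.6 → max 13.1
V regrets: 4.2, 0.0, 0.5 → max 4.2
Smallest max regret = 4.2 → V.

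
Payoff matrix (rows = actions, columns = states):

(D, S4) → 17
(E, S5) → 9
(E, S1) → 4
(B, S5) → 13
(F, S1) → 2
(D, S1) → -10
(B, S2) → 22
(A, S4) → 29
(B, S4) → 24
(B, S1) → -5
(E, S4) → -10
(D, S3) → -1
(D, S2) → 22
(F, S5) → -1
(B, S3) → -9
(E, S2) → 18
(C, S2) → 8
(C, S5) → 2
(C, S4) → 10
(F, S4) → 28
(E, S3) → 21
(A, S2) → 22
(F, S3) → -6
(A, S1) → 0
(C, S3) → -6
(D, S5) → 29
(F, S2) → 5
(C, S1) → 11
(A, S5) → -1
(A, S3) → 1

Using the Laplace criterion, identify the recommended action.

D

Row averages: A=10.2, B=9, C=5, D=11.4, E=8.4, F=5.6
Highest average = 11.4 → D.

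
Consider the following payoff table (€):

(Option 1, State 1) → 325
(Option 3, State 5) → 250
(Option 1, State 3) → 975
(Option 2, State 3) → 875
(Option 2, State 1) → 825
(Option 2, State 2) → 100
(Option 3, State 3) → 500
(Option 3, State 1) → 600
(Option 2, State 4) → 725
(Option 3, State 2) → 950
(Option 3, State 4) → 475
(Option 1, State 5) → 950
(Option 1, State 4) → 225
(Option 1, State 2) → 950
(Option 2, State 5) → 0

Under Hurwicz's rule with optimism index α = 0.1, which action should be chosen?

Option 1: 0.1·975 + 0.9·225 = 300
Option 2: 0.1·875 + 0.9·0 = 87.5
Option 3: 0.1·950 + 0.9·250 = 320
Highest Hurwicz score = 320 → Option 3.

Option 3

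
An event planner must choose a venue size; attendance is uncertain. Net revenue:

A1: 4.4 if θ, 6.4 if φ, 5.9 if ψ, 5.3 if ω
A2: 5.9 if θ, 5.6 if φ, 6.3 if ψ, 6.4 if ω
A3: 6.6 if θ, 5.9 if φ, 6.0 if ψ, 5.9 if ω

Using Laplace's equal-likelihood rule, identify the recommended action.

Row averages: A1=5.5, A2=6.05, A3=6.1
Highest average = 6.1 → A3.

A3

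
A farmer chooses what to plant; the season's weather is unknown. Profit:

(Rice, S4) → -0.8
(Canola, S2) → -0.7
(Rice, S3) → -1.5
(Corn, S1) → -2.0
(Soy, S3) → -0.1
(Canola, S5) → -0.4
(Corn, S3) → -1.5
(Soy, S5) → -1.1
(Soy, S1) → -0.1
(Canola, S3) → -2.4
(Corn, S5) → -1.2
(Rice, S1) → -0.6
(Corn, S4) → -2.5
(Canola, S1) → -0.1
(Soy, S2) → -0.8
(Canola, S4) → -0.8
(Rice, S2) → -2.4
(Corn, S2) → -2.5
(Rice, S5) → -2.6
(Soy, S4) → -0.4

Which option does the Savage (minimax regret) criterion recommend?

Column bests: S1=-0.1, S2=-0.7, S3=-0.1, S4=-0.4, S5=-0.4.
Rice regrets: 0.5, 1.7, 1.4, 0.4, 2.2 → max 2.2
Soy regrets: 0.0, 0.1, 0.0, 0.0, 0.7 → max 0.7
Canola regrets: 0.0, 0.0, 2.3, 0.4, 0.0 → max 2.3
Corn regrets: 1.9, 1.8, 1.4, 2.1, 0.8 → max 2.1
Smallest max regret = 0.7 → Soy.

Soy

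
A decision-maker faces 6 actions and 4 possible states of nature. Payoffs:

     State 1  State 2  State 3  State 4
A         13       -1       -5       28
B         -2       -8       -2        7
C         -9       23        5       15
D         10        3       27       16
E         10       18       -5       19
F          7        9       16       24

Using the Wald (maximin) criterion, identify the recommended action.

F

Row minima: A=-5, B=-8, C=-9, D=3, E=-5, F=7
Best worst-case = 7 → F.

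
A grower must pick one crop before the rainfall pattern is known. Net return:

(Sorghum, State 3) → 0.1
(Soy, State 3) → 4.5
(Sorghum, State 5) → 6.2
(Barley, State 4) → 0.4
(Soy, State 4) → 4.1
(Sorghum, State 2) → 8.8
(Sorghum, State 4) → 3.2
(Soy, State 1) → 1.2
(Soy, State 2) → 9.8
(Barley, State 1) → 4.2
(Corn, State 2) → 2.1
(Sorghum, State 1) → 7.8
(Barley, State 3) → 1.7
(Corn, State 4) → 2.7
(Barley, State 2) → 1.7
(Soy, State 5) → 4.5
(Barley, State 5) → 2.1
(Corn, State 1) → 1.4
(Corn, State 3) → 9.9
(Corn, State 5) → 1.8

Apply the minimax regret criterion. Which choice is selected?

Soy

Column bests: State 1=7.8, State 2=9.8, State 3=9.9, State 4=4.1, State 5=6.2.
Corn regrets: 6.4, 7.7, 0.0, 1.4, 4.4 → max 7.7
Soy regrets: 6.6, 0.0, 5.4, 0.0, 1.7 → max 6.6
Barley regrets: 3.6, 8.1, 8.2, 3.7, 4.1 → max 8.2
Sorghum regrets: 0.0, 1.0, 9.8, 0.9, 0.0 → max 9.8
Smallest max regret = 6.6 → Soy.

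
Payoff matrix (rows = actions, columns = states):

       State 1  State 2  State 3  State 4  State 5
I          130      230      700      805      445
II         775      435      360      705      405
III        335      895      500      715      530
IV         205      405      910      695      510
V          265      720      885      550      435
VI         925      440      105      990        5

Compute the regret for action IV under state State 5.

20

Best payoff under State 5 is 530.
Regret = 530 − 510 = 20.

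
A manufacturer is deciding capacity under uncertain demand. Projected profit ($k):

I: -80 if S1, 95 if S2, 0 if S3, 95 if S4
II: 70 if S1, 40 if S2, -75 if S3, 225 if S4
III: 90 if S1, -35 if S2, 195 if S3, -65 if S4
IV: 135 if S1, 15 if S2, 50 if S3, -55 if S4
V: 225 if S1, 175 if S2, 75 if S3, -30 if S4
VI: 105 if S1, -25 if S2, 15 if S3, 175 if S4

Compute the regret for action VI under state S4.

Best payoff under S4 is 225.
Regret = 225 − 175 = 50.

50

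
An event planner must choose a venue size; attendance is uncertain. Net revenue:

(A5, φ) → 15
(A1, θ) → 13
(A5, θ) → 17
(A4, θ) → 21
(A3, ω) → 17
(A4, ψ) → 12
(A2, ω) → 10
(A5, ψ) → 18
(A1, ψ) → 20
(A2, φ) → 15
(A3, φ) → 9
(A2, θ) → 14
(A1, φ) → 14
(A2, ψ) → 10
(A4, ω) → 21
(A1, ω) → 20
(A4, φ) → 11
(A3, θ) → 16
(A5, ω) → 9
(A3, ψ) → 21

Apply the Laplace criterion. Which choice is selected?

Row averages: A1=16.75, A2=12.25, A3=15.75, A4=16.25, A5=14.75
Highest average = 16.75 → A1.

A1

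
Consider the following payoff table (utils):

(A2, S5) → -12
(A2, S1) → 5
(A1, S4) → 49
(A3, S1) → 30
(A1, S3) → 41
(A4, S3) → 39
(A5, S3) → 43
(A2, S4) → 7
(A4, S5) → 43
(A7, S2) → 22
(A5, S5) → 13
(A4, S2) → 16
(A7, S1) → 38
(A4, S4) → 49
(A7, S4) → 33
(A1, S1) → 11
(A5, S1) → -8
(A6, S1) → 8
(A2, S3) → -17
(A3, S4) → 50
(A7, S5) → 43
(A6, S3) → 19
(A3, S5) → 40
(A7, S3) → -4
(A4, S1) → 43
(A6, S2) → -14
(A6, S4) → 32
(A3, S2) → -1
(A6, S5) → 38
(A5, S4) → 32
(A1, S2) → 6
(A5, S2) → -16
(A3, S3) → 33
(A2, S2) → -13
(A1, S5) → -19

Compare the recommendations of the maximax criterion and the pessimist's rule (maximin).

Row maxima: A1=49, A2=7, A3=50, A4=49, A5=43, A6=38, A7=43
Best best-case = 50 → A3.
Row minima: A1=-19, A2=-17, A3=-1, A4=16, A5=-16, A6=-14, A7=-4
Best worst-case = 16 → A4.

maximax → A3; maximin → A4 (disagree)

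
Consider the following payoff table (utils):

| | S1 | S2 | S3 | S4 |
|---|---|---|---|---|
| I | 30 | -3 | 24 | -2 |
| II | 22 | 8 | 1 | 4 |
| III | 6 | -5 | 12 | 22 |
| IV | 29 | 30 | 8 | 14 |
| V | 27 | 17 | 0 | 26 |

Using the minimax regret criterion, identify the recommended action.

IV

Column bests: S1=30, S2=30, S3=24, S4=26.
I regrets: 0, 33, 0, 28 → max 33
II regrets: 8, 22, 23, 22 → max 23
III regrets: 24, 35, 12, 4 → max 35
IV regrets: 1, 0, 16, 12 → max 16
V regrets: 3, 13, 24, 0 → max 24
Smallest max regret = 16 → IV.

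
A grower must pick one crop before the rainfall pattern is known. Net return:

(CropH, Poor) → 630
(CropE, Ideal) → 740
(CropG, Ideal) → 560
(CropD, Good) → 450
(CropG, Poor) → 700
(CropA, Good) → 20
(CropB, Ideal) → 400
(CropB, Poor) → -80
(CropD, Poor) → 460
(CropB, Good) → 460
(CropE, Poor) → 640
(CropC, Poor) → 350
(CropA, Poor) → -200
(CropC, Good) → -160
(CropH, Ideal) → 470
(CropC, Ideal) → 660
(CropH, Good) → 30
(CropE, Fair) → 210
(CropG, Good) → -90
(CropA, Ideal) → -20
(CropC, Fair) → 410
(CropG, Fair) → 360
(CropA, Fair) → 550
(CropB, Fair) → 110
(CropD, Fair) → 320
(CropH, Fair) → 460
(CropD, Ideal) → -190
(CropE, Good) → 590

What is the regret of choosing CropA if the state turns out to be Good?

570

Best payoff under Good is 590.
Regret = 590 − 20 = 570.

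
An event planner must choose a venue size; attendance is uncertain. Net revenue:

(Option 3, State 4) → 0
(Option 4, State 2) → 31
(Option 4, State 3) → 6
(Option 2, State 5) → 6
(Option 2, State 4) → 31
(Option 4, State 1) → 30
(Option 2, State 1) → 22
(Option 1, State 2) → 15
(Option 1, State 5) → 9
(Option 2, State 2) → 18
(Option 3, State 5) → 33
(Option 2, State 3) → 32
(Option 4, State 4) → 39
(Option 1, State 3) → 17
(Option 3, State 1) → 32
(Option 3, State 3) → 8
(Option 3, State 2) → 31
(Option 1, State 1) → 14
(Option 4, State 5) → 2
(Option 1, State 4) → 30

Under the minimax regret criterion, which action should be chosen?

Option 1

Column bests: State 1=32, State 2=31, State 3=32, State 4=39, State 5=33.
Option 1 regrets: 18, 16, 15, 9, 24 → max 24
Option 2 regrets: 10, 13, 0, 8, 27 → max 27
Option 3 regrets: 0, 0, 24, 39, 0 → max 39
Option 4 regrets: 2, 0, 26, 0, 31 → max 31
Smallest max regret = 24 → Option 1.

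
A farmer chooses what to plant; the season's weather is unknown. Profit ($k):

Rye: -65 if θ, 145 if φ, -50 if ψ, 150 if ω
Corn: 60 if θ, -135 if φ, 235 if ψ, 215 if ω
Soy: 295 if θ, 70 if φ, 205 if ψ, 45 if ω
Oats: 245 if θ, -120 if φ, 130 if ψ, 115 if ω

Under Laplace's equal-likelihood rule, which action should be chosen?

Soy

Row averages: Rye=45, Corn=93.75, Soy=153.75, Oats=92.5
Highest average = 153.75 → Soy.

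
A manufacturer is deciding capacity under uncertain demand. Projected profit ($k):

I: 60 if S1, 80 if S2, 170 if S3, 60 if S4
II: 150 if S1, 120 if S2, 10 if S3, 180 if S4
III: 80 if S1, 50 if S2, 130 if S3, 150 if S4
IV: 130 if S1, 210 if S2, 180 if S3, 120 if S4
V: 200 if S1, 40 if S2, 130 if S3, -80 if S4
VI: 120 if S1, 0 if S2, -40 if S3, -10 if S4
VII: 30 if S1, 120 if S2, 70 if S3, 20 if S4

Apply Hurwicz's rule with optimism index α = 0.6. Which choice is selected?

I: 0.6·170 + 0.4·60 = 126
II: 0.6·180 + 0.4·10 = 112
III: 0.6·150 + 0.4·50 = 110
IV: 0.6·210 + 0.4·120 = 174
V: 0.6·200 + 0.4·(-80) = 88
VI: 0.6·120 + 0.4·(-40) = 56
VII: 0.6·120 + 0.4·20 = 80
Highest Hurwicz score = 174 → IV.

IV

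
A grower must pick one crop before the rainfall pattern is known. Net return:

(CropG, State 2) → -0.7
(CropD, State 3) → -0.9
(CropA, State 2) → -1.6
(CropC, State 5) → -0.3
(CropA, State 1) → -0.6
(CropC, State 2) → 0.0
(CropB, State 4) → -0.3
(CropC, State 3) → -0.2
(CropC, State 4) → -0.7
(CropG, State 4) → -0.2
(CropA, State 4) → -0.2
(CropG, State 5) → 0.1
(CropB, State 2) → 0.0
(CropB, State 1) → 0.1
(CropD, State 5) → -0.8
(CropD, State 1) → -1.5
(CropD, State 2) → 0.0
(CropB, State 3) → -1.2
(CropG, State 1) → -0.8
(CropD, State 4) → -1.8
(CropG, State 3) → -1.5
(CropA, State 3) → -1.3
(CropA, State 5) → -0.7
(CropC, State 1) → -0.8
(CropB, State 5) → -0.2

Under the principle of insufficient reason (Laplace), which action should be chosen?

CropB

Row averages: CropD=-1, CropC=-0.4, CropA=-0.88, CropG=-0.62, CropB=-0.32
Highest average = -0.32 → CropB.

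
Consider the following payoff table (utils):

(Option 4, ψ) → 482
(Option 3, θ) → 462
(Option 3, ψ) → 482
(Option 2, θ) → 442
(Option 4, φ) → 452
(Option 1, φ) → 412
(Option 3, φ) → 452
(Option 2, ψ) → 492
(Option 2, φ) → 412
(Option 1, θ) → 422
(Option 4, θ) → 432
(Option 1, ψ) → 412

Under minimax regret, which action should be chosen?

Option 3

Column bests: θ=462, φ=452, ψ=492.
Option 1 regrets: 40, 40, 80 → max 80
Option 2 regrets: 20, 40, 0 → max 40
Option 3 regrets: 0, 0, 10 → max 10
Option 4 regrets: 30, 0, 10 → max 30
Smallest max regret = 10 → Option 3.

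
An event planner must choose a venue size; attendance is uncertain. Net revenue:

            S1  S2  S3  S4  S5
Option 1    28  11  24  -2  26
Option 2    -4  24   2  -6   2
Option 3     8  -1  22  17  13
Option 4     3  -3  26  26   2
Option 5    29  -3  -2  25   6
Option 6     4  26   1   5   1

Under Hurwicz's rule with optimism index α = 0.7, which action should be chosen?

Option 5

Option 1: 0.7·28 + 0.3·(-2) = 19
Option 2: 0.7·24 + 0.3·(-6) = 15
Option 3: 0.7·22 + 0.3·(-1) = 15.1
Option 4: 0.7·26 + 0.3·(-3) = 17.3
Option 5: 0.7·29 + 0.3·(-3) = 19.4
Option 6: 0.7·26 + 0.3·1 = 18.5
Highest Hurwicz score = 19.4 → Option 5.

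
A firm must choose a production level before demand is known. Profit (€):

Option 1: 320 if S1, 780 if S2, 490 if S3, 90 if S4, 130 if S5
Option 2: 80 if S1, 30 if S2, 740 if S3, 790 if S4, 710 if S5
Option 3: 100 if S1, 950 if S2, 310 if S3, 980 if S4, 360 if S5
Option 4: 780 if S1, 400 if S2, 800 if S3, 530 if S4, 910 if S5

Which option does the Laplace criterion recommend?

Row averages: Option 1=362, Option 2=470, Option 3=540, Option 4=684
Highest average = 684 → Option 4.

Option 4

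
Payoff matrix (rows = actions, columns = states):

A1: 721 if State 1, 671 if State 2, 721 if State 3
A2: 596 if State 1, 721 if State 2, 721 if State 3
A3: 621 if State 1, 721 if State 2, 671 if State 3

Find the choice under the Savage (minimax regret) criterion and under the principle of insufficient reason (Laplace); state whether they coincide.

Column bests: State 1=721, State 2=721, State 3=721.
A1 regrets: 0, 50, 0 → max 50
A2 regrets: 125, 0, 0 → max 125
A3 regrets: 100, 0, 50 → max 100
Smallest max regret = 50 → A1.
Row averages: A1=2113/3, A2=2038/3, A3=671
Highest average = 2113/3 → A1.

minimax regret → A1; laplace → A1 (agree)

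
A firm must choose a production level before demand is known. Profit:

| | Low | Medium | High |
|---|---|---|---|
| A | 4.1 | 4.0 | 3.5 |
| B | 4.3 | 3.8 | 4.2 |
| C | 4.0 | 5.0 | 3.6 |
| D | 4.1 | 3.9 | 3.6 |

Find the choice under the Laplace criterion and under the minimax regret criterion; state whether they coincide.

Row averages: A=58/15, B=4.1, C=4.2, D=58/15
Highest average = 4.2 → C.
Column bests: Low=4.3, Medium=5.0, High=4.2.
A regrets: 0.2, 1.0, 0.7 → max 1.0
B regrets: 0.0, 1.2, 0.0 → max 1.2
C regrets: 0.3, 0.0, 0.6 → max 0.6
D regrets: 0.2, 1.1, 0.6 → max 1.1
Smallest max regret = 0.6 → C.

laplace → C; minimax regret → C (agree)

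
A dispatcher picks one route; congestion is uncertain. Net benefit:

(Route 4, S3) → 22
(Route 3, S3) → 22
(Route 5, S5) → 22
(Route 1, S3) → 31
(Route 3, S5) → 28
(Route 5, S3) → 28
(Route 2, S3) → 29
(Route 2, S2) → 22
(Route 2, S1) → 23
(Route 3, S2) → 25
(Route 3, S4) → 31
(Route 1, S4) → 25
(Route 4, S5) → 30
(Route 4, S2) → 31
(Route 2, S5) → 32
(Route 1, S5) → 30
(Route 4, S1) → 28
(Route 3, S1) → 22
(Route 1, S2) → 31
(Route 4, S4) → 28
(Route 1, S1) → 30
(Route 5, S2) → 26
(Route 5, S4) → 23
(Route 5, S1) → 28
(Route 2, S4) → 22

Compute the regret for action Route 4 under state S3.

Best payoff under S3 is 31.
Regret = 31 − 22 = 9.

9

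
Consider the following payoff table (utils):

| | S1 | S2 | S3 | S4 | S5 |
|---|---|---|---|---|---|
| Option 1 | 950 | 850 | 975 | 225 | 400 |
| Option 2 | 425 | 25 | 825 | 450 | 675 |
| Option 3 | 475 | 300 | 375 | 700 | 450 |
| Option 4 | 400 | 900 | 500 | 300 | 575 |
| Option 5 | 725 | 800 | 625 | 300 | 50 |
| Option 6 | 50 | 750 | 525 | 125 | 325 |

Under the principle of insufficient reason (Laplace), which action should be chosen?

Option 1

Row averages: Option 1=680, Option 2=480, Option 3=460, Option 4=535, Option 5=500, Option 6=355
Highest average = 680 → Option 1.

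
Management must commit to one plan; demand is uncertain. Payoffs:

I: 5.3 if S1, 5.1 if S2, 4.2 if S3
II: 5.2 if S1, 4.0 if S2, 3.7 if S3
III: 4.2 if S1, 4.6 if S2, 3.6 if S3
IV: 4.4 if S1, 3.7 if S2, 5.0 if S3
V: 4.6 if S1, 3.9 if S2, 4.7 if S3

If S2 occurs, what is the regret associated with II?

1.1

Best payoff under S2 is 5.1.
Regret = 5.1 − 4.0 = 1.1.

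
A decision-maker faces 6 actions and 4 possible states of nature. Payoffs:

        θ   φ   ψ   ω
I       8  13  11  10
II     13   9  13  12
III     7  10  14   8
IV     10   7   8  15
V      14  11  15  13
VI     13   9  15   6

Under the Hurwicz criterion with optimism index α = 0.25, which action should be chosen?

V

I: 0.25·13 + 0.75·8 = 9.25
II: 0.25·13 + 0.75·9 = 10
III: 0.25·14 + 0.75·7 = 8.75
IV: 0.25·15 + 0.75·7 = 9
V: 0.25·15 + 0.75·11 = 12
VI: 0.25·15 + 0.75·6 = 8.25
Highest Hurwicz score = 12 → V.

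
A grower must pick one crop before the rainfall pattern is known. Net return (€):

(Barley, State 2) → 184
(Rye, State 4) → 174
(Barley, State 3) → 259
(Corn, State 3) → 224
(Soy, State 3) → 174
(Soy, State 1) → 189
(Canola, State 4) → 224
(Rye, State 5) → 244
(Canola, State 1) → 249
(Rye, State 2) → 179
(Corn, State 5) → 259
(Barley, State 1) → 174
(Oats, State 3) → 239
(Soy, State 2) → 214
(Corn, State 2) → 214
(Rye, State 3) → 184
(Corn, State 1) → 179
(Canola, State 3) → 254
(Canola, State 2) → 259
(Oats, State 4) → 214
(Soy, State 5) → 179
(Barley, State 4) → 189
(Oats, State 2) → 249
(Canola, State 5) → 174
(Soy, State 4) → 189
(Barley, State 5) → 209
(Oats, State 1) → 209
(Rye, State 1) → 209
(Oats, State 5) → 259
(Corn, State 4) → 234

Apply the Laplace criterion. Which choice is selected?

Row averages: Rye=198, Canola=232, Soy=189, Oats=234, Corn=222, Barley=203
Highest average = 234 → Oats.

Oats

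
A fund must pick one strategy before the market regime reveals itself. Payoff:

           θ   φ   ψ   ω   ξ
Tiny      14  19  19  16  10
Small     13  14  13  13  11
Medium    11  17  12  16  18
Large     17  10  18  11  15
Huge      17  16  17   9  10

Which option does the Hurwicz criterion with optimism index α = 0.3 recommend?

Medium

Tiny: 0.3·19 + 0.7·10 = 12.7
Small: 0.3·14 + 0.7·11 = 11.9
Medium: 0.3·18 + 0.7·11 = 13.1
Large: 0.3·18 + 0.7·10 = 12.4
Huge: 0.3·17 + 0.7·9 = 11.4
Highest Hurwicz score = 13.1 → Medium.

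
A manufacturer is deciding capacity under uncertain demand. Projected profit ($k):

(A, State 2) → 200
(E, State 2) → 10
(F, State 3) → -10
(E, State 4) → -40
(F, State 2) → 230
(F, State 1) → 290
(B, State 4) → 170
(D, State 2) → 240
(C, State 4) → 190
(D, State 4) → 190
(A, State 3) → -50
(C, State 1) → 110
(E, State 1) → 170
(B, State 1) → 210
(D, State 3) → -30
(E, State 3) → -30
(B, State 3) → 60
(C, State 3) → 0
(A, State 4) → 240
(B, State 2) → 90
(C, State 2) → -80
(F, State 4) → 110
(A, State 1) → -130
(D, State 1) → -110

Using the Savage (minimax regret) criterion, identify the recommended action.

F

Column bests: State 1=290, State 2=240, State 3=60, State 4=240.
A regrets: 420, 40, 110, 0 → max 420
B regrets: 80, 150, 0, 70 → max 150
C regrets: 180, 320, 60, 50 → max 320
D regrets: 400, 0, 90, 50 → max 400
E regrets: 120, 230, 90, 280 → max 280
F regrets: 0, 10, 70, 130 → max 130
Smallest max regret = 130 → F.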